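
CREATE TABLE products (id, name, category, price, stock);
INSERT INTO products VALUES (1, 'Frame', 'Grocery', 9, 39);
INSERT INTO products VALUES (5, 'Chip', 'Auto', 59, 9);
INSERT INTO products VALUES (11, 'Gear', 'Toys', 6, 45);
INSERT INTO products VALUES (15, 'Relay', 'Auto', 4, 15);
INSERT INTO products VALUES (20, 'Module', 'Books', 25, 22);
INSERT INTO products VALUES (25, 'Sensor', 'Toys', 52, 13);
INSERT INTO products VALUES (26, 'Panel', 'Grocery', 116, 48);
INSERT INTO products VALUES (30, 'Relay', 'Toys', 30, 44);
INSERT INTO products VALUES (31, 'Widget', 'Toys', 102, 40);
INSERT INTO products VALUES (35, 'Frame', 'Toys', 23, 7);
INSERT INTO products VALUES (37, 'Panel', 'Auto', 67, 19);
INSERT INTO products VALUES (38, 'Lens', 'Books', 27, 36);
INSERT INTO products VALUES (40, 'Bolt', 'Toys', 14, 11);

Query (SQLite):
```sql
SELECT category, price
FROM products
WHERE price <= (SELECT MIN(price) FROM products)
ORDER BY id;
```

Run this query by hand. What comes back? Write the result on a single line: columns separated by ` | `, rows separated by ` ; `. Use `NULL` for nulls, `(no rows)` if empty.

Scalar subquery: MIN(price) over all products rows = 4.
Keep rows where price <= that value.

Auto | 4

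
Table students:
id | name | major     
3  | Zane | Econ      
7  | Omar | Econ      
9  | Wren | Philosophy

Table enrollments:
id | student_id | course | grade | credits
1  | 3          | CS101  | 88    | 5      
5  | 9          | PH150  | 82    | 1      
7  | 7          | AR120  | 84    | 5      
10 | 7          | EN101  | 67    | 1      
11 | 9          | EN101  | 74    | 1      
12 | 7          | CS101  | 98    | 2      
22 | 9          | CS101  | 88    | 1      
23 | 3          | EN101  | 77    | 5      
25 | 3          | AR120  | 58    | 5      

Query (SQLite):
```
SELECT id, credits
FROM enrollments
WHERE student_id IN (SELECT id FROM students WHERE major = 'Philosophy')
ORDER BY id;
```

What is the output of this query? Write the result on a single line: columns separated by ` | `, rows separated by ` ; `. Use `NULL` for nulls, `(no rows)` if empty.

Inner query: students.id where major = 'Philosophy'.
Outer: keep enrollments rows whose student_id is in that set.
Inner query → {9}

5 | 1 ; 11 | 1 ; 22 | 1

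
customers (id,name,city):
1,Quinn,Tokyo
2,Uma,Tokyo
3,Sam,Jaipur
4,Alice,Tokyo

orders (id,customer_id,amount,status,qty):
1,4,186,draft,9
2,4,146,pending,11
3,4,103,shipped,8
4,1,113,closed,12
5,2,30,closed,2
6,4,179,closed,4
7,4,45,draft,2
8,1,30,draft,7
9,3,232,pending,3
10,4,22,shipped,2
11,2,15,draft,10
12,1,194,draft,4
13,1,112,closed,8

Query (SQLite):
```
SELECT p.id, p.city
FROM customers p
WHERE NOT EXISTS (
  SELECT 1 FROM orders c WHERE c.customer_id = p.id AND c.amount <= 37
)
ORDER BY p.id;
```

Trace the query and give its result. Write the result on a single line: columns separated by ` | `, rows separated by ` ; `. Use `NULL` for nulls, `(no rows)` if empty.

For each customers row, check whether any orders with matching customer_id has amount <= 37.
Keep rows where that is false.

3 | Jaipur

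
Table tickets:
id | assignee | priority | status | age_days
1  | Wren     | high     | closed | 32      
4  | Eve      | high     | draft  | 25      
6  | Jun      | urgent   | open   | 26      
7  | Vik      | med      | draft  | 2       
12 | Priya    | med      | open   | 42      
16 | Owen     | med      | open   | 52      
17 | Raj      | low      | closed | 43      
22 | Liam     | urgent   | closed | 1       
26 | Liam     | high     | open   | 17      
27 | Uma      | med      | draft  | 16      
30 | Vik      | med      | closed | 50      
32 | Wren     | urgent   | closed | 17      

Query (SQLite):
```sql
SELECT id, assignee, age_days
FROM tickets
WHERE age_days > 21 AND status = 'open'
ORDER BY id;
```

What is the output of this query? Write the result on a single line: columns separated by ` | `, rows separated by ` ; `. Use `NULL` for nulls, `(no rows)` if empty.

6 | Jun | 26 ; 12 | Priya | 42 ; 16 | Owen | 52

age_days > 21: ids {1, 4, 6, 12, 16, 17, 30}
status = 'open': ids {6, 12, 16, 26}
Combine with AND.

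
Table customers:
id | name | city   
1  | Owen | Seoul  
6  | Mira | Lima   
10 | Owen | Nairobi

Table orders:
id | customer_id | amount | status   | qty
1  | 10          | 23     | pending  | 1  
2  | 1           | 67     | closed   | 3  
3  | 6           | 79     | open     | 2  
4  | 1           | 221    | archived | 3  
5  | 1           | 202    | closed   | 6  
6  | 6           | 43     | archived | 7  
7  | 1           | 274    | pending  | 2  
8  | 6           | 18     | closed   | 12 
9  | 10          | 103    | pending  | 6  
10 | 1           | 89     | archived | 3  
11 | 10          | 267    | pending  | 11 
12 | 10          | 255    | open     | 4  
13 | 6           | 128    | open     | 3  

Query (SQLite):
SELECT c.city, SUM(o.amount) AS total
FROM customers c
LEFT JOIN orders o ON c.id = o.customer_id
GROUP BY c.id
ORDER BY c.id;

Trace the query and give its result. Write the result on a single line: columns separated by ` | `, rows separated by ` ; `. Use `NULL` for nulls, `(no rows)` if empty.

Seoul | 853 ; Lima | 268 ; Nairobi | 648

LEFT JOIN keeps every customers row; unmatched ones get NULL for orders columns.
Group by customers.id and compute SUM(o.amount). SUM over an all-NULL group is NULL.
  1: ids {2, 4, 5, 7, 10} → SUM(o.amount)=853
  6: ids {3, 6, 8, 13} → SUM(o.amount)=268
  10: ids {1, 9, 11, 12} → SUM(o.amount)=648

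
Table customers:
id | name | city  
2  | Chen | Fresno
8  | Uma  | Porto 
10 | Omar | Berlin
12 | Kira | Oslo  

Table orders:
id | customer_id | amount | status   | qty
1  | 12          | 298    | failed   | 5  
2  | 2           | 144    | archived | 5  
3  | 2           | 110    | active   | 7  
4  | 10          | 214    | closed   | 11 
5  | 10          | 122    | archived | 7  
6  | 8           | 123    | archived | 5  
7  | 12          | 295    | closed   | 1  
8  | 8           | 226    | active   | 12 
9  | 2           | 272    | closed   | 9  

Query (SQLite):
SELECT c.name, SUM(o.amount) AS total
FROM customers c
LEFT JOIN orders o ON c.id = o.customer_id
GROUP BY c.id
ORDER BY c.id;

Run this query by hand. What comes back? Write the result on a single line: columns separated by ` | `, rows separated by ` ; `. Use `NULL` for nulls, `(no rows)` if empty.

LEFT JOIN keeps every customers row; unmatched ones get NULL for orders columns.
Group by customers.id and compute SUM(o.amount). SUM over an all-NULL group is NULL.
  2: ids {2, 3, 9} → SUM(o.amount)=526
  8: ids {6, 8} → SUM(o.amount)=349
  10: ids {4, 5} → SUM(o.amount)=336
  12: ids {1, 7} → SUM(o.amount)=593

Chen | 526 ; Uma | 349 ; Omar | 336 ; Kira | 593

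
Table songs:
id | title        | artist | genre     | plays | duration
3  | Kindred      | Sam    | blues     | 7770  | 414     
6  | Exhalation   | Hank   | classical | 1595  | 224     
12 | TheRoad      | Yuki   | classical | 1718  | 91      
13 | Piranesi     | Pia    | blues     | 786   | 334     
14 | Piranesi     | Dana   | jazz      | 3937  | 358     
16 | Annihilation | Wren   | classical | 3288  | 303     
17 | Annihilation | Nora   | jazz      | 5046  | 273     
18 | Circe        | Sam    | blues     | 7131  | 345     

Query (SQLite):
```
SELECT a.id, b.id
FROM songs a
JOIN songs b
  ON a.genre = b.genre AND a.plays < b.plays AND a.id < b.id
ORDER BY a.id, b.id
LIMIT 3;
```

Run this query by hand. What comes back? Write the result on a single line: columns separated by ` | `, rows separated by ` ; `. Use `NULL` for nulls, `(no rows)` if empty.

Pairs (a,b) with same genre, a.plays < b.plays, a.id < b.id.
genre groups: blues:{3,13,18} classical:{6,12,16} jazz:{14,17}
Ordered by (a.id, b.id); first 3.

6 | 12 ; 6 | 16 ; 12 | 16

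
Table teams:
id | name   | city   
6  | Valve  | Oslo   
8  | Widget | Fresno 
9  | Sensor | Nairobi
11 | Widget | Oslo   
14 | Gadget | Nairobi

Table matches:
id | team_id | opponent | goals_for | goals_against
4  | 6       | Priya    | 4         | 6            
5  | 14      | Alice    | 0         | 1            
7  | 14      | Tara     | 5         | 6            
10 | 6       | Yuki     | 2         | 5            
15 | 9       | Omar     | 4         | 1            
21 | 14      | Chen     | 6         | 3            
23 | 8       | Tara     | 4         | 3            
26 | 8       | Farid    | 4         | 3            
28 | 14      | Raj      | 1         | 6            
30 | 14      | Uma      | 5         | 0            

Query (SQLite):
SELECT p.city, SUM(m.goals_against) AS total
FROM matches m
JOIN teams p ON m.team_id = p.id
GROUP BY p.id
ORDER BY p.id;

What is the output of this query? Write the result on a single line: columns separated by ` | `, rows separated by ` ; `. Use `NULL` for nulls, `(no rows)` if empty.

Join each matches row to its teams via team_id.
Group joined rows by teams.id; compute SUM(m.goals_against) per group.
  6: ids {4, 10} → SUM(m.goals_against)=11
  8: ids {23, 26} → SUM(m.goals_against)=6
  9: ids {15} → SUM(m.goals_against)=1
  14: ids {5, 7, 21, 28, 30} → SUM(m.goals_against)=16

Oslo | 11 ; Fresno | 6 ; Nairobi | 1 ; Nairobi | 16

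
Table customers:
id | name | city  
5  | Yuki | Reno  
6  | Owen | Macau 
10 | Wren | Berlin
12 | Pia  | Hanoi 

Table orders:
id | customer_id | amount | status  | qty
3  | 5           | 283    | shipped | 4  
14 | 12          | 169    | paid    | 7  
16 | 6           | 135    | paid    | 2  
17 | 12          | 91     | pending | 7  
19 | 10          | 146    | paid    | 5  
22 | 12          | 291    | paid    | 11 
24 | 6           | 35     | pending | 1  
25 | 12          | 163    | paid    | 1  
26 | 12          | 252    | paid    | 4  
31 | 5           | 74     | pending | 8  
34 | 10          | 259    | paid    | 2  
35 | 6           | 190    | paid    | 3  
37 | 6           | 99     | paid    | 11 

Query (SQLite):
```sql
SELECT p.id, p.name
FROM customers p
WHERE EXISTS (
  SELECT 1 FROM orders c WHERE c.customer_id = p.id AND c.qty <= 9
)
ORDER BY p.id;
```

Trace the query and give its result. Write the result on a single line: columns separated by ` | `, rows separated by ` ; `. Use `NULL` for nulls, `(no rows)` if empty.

5 | Yuki ; 6 | Owen ; 10 | Wren ; 12 | Pia

For each customers row, check whether any orders with matching customer_id has qty <= 9.
Keep rows where that is true.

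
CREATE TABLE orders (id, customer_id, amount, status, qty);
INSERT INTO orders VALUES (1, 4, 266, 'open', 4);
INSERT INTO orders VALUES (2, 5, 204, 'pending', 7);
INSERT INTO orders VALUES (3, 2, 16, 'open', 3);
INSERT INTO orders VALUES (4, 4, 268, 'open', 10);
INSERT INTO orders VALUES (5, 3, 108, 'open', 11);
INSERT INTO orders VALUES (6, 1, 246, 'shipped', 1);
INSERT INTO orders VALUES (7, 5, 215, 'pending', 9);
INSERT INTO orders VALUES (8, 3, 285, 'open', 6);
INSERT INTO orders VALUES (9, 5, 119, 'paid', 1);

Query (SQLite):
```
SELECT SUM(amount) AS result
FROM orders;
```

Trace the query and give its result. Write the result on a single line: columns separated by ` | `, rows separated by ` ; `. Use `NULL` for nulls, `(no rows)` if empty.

All amount values: [266, 204, 16, 268, 108, 246, 215, 285, 119].
SUM of non-NULL values = 1727.

1727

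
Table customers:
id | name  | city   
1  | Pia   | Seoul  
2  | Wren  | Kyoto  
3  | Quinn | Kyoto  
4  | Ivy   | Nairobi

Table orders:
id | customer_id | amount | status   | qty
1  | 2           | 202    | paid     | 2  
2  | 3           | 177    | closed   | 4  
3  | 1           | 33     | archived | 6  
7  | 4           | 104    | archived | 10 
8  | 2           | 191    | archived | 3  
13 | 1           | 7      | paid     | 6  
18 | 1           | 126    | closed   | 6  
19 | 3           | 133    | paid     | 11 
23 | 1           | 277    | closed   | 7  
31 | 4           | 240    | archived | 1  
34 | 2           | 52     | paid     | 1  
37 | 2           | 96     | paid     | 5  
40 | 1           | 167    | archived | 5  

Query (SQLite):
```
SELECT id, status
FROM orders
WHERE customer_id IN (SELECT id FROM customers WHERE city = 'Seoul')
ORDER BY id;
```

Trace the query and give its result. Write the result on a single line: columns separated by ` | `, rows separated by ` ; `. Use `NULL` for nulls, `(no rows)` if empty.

3 | archived ; 13 | paid ; 18 | closed ; 23 | closed ; 40 | archived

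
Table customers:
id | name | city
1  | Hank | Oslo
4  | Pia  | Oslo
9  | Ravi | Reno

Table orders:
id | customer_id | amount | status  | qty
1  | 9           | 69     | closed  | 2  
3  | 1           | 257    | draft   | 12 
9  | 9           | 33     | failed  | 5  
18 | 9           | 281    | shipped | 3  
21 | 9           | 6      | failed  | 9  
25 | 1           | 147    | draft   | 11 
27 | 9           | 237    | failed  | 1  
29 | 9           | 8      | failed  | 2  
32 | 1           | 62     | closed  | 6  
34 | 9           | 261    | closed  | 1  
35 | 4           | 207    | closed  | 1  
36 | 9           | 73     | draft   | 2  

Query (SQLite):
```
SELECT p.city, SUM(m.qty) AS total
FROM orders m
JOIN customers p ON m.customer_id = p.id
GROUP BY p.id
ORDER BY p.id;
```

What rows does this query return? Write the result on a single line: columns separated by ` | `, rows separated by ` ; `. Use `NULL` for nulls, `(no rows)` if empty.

Join each orders row to its customers via customer_id.
Group joined rows by customers.id; compute SUM(m.qty) per group.
  1: ids {3, 25, 32} → SUM(m.qty)=29
  4: ids {35} → SUM(m.qty)=1
  9: ids {1, 9, 18, 21, 27, 29, 34, 36} → SUM(m.qty)=25

Oslo | 29 ; Oslo | 1 ; Reno | 25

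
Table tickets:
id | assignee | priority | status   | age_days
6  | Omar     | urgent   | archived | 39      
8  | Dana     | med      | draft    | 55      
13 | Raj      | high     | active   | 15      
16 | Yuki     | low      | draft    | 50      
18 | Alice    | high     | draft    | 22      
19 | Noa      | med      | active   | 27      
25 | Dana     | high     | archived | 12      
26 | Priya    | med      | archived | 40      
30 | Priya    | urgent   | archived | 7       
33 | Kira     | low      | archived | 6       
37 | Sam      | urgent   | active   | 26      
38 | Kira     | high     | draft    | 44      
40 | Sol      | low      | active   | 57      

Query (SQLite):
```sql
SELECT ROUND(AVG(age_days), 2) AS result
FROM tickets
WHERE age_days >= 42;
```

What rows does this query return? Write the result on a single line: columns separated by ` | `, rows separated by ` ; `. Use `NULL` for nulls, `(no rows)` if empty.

51.5

Rows where age_days >= 42 → age_days values: [55, 50, 44, 57].
AVG = 206 / 4 (rounded to 2 dp).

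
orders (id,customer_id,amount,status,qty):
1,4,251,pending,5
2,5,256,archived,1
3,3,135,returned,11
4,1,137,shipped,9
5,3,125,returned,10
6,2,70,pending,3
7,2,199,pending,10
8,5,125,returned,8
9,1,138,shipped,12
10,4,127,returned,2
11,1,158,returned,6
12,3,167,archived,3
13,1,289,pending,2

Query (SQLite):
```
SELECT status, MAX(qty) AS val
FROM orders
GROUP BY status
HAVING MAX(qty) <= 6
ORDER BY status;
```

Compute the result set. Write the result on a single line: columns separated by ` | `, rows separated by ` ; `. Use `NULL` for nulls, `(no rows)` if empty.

Partition orders by status; compute MAX(qty) within each group.
HAVING: keep groups where MAX(qty) <= 6.
  archived: ids {2, 12} → MAX(qty)=3
  pending: ids {1, 6, 7, 13} → MAX(qty)=10
  returned: ids {3, 5, 8, 10, 11} → MAX(qty)=11
  shipped: ids {4, 9} → MAX(qty)=12

archived | 3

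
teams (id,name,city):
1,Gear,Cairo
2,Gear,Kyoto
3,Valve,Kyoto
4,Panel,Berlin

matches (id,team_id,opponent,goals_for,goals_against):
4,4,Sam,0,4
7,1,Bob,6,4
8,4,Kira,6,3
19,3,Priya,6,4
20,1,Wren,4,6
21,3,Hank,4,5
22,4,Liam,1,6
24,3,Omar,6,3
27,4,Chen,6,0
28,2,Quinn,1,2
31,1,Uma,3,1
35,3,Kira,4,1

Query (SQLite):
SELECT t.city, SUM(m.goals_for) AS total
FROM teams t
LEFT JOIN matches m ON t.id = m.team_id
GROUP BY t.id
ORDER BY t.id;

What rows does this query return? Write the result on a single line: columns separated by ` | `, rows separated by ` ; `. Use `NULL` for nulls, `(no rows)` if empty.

LEFT JOIN keeps every teams row; unmatched ones get NULL for matches columns.
Group by teams.id and compute SUM(m.goals_for). SUM over an all-NULL group is NULL.
  1: ids {7, 20, 31} → SUM(m.goals_for)=13
  2: ids {28} → SUM(m.goals_for)=1
  3: ids {19, 21, 24, 35} → SUM(m.goals_for)=20
  4: ids {4, 8, 22, 27} → SUM(m.goals_for)=13

Cairo | 13 ; Kyoto | 1 ; Kyoto | 20 ; Berlin | 13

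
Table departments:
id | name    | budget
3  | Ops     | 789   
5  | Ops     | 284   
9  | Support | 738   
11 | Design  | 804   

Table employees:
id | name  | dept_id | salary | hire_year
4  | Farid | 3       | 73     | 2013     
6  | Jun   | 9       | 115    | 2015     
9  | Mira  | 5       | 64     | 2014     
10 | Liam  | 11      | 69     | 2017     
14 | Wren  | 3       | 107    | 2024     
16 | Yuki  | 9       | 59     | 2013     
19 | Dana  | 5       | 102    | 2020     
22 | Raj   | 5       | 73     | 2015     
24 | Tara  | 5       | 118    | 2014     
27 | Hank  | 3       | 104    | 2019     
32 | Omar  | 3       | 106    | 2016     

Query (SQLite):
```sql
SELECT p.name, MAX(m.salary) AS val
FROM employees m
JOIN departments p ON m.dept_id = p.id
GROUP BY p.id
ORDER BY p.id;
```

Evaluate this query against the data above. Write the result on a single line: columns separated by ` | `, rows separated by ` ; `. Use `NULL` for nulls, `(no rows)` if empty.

Ops | 107 ; Ops | 118 ; Support | 115 ; Design | 69

Join each employees row to its departments via dept_id.
Group joined rows by departments.id; compute MAX(m.salary) per group.
  3: ids {4, 14, 27, 32} → MAX(m.salary)=107
  5: ids {9, 19, 22, 24} → MAX(m.salary)=118
  9: ids {6, 16} → MAX(m.salary)=115
  11: ids {10} → MAX(m.salary)=69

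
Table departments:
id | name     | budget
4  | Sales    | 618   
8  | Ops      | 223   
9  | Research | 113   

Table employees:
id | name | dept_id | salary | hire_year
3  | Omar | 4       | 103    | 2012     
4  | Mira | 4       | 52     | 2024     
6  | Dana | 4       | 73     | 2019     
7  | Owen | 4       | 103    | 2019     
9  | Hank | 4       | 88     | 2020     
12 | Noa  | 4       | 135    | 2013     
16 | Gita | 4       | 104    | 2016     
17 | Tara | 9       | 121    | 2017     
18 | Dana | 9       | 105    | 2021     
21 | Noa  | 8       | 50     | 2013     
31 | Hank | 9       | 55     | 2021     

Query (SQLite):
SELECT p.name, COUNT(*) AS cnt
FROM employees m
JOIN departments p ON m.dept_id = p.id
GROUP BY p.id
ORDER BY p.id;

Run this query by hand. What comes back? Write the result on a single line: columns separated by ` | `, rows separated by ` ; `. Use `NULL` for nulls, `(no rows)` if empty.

Join each employees row to its departments via dept_id.
Group joined rows by departments.id; compute COUNT(*) per group.
  4: ids {3, 4, 6, 7, 9, 12, 16} → COUNT(*)=7
  8: ids {21} → COUNT(*)=1
  9: ids {17, 18, 31} → COUNT(*)=3

Sales | 7 ; Ops | 1 ; Research | 3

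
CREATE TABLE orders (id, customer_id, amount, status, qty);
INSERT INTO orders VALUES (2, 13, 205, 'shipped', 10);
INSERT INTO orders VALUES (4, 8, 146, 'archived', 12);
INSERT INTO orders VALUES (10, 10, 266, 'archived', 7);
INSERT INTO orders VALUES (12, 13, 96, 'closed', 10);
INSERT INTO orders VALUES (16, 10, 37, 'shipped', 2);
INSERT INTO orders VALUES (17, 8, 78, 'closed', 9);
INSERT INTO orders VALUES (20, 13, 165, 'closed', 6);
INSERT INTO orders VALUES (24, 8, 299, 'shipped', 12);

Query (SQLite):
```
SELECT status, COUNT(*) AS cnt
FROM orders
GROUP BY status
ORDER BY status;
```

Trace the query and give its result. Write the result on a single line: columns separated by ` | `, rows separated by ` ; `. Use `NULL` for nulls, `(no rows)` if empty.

Partition orders by status; compute COUNT(*) within each group.
  archived: ids {4, 10} → COUNT(*)=2
  closed: ids {12, 17, 20} → COUNT(*)=3
  shipped: ids {2, 16, 24} → COUNT(*)=3

archived | 2 ; closed | 3 ; shipped | 3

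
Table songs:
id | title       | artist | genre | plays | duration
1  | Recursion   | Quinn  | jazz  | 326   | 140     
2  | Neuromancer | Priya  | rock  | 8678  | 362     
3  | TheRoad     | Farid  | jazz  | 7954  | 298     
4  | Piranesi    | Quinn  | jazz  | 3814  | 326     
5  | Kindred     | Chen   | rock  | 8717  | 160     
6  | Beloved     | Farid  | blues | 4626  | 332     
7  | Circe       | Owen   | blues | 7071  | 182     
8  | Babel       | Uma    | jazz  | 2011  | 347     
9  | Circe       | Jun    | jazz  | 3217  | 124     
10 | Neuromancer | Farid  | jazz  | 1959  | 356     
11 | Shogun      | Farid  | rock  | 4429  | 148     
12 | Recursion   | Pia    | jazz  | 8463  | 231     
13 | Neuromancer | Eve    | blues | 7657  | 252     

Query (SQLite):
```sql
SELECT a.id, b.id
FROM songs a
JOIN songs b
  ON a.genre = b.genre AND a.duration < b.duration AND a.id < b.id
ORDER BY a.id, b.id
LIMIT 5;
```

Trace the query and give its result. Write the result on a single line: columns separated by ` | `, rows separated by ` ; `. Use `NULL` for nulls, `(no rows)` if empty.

Pairs (a,b) with same genre, a.duration < b.duration, a.id < b.id.
genre groups: blues:{6,7,13} jazz:{1,3,4,8,9,10,12} rock:{2,5,11}
Ordered by (a.id, b.id); first 5.

1 | 3 ; 1 | 4 ; 1 | 8 ; 1 | 10 ; 1 | 12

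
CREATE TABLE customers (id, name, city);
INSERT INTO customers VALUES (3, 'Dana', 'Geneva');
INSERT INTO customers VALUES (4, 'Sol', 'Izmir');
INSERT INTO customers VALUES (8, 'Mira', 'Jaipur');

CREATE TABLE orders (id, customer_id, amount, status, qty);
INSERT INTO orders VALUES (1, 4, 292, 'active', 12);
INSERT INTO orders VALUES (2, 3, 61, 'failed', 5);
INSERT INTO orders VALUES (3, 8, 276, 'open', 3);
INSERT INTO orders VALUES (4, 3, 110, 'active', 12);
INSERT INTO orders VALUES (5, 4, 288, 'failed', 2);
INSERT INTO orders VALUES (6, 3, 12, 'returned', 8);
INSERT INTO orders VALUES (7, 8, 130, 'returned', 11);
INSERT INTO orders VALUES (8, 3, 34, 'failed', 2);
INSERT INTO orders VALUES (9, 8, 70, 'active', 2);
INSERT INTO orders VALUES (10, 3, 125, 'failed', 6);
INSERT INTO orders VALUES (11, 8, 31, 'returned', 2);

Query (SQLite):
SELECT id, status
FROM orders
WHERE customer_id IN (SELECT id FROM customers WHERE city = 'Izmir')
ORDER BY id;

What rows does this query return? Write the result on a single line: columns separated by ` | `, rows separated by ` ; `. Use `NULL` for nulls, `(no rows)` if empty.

Inner query: customers.id where city = 'Izmir'.
Outer: keep orders rows whose customer_id is in that set.
Inner query → {4}

1 | active ; 5 | failed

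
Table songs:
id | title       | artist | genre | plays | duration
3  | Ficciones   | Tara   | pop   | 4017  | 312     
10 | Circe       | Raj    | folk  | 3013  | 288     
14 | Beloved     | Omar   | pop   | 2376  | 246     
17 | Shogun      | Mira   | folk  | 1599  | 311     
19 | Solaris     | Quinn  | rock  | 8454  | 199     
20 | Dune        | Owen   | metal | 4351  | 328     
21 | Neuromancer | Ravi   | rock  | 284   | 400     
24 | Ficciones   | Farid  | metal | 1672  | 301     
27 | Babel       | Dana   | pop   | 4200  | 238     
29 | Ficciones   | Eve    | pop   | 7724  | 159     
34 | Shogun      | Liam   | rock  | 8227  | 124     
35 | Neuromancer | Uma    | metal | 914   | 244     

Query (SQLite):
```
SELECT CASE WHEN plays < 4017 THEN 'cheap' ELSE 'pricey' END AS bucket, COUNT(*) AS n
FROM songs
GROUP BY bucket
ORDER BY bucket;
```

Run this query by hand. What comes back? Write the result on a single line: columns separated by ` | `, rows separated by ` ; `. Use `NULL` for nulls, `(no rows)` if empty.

cheap | 6 ; pricey | 6

Bucket rows by plays < 4017 → 'cheap' else 'pricey'; count each bucket.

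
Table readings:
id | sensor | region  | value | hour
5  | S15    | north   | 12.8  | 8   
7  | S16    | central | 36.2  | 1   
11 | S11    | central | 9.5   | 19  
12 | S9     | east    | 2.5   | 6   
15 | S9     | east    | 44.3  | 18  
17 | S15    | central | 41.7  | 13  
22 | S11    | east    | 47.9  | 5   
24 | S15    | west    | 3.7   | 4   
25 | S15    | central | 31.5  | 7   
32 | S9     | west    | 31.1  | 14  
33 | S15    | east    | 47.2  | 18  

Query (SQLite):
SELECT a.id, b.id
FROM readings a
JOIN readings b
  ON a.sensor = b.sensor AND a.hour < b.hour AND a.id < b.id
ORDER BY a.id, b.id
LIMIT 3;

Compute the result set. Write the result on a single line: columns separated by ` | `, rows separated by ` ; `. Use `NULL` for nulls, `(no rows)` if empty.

5 | 17 ; 5 | 33 ; 12 | 15

Pairs (a,b) with same sensor, a.hour < b.hour, a.id < b.id.
sensor groups: S11:{11,22} S15:{5,17,24,25,33} S16:{7} S9:{12,15,32}
Ordered by (a.id, b.id); first 3.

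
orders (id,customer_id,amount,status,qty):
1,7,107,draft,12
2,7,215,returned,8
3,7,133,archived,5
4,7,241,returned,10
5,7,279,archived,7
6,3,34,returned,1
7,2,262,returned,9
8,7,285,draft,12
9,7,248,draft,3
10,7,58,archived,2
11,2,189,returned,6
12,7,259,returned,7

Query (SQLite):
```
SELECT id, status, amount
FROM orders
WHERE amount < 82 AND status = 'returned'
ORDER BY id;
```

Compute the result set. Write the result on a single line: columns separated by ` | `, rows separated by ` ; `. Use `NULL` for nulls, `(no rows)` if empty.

6 | returned | 34

amount < 82: ids {6, 10}
status = 'returned': ids {2, 4, 6, 7, 11, 12}
Combine with AND.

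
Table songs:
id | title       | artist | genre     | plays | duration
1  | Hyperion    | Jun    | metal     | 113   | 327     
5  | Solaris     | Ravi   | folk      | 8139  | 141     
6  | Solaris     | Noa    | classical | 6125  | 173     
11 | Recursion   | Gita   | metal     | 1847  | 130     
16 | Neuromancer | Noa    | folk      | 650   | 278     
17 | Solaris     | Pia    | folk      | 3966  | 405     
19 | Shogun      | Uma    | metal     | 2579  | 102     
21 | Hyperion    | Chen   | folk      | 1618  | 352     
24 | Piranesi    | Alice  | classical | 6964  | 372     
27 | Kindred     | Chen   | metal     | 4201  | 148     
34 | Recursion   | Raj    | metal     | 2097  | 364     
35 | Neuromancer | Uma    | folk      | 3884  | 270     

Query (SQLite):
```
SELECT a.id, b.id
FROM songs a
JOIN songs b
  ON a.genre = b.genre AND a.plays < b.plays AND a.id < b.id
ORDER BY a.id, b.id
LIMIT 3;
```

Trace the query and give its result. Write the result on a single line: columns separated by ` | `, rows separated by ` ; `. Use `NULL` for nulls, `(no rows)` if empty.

Pairs (a,b) with same genre, a.plays < b.plays, a.id < b.id.
genre groups: classical:{6,24} folk:{5,16,17,21,35} metal:{1,11,19,27,34}
Ordered by (a.id, b.id); first 3.

1 | 11 ; 1 | 19 ; 1 | 27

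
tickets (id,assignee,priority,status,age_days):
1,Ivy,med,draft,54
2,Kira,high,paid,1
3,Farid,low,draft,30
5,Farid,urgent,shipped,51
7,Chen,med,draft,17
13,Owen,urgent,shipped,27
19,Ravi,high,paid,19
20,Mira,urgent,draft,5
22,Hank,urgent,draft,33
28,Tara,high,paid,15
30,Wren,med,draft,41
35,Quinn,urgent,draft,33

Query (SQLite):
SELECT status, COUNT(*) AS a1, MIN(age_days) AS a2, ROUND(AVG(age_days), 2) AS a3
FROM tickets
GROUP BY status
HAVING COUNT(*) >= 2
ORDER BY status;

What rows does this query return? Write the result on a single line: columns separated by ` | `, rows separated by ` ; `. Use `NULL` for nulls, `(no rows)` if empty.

draft | 7 | 5 | 30.43 ; paid | 3 | 1 | 11.67 ; shipped | 2 | 27 | 39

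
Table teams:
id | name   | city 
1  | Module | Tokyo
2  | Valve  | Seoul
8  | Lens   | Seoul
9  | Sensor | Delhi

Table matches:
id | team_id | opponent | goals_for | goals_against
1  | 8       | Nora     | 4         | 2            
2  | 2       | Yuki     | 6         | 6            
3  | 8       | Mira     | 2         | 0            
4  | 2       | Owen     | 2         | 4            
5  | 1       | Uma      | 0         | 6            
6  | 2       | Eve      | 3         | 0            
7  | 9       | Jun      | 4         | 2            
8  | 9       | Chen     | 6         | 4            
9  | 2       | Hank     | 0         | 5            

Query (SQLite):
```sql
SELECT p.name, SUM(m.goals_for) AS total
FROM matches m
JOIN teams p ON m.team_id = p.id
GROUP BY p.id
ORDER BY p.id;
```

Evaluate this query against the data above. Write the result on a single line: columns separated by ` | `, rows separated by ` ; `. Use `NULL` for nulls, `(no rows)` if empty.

Module | 0 ; Valve | 11 ; Lens | 6 ; Sensor | 10

Join each matches row to its teams via team_id.
Group joined rows by teams.id; compute SUM(m.goals_for) per group.
  1: ids {5} → SUM(m.goals_for)=0
  2: ids {2, 4, 6, 9} → SUM(m.goals_for)=11
  8: ids {1, 3} → SUM(m.goals_for)=6
  9: ids {7, 8} → SUM(m.goals_for)=10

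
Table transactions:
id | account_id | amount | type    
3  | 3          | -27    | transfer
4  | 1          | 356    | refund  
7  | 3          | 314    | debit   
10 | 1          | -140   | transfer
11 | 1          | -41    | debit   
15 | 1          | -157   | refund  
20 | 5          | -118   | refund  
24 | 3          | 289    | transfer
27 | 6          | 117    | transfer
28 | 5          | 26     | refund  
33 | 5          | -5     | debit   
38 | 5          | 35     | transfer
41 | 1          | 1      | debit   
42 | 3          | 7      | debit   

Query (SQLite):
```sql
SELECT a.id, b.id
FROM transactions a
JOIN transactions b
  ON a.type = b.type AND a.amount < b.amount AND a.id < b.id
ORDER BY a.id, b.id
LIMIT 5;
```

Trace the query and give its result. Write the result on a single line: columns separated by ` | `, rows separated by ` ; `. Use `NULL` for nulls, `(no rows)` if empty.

3 | 24 ; 3 | 27 ; 3 | 38 ; 10 | 24 ; 10 | 27

Pairs (a,b) with same type, a.amount < b.amount, a.id < b.id.
type groups: debit:{7,11,33,41,42} refund:{4,15,20,28} transfer:{3,10,24,27,38}
Ordered by (a.id, b.id); first 5.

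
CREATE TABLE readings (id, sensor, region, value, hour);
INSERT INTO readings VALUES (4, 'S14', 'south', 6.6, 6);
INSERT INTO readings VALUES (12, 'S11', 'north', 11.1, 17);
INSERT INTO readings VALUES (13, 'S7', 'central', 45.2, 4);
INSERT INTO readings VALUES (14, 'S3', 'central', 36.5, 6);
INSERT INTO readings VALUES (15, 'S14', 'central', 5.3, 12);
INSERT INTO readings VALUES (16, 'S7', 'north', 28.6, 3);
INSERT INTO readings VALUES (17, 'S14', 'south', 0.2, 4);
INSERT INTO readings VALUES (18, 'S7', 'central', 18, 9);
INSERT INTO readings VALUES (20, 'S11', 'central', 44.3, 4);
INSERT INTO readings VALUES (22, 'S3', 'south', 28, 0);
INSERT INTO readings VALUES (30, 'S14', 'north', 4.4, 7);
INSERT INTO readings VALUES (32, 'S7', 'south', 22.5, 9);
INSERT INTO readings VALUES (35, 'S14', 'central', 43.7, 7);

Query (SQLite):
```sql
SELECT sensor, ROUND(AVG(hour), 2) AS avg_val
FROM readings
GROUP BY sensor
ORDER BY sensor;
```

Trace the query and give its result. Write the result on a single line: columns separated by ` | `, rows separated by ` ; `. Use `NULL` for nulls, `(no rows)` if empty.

Partition readings by sensor; compute ROUND(AVG(hour), 2) within each group.
  S11: ids {12, 20} → ROUND(AVG(hour), 2)=10.5
  S14: ids {4, 15, 17, 30, 35} → ROUND(AVG(hour), 2)=7.2
  S3: ids {14, 22} → ROUND(AVG(hour), 2)=3
  S7: ids {13, 16, 18, 32} → ROUND(AVG(hour), 2)=6.25

S11 | 10.5 ; S14 | 7.2 ; S3 | 3 ; S7 | 6.25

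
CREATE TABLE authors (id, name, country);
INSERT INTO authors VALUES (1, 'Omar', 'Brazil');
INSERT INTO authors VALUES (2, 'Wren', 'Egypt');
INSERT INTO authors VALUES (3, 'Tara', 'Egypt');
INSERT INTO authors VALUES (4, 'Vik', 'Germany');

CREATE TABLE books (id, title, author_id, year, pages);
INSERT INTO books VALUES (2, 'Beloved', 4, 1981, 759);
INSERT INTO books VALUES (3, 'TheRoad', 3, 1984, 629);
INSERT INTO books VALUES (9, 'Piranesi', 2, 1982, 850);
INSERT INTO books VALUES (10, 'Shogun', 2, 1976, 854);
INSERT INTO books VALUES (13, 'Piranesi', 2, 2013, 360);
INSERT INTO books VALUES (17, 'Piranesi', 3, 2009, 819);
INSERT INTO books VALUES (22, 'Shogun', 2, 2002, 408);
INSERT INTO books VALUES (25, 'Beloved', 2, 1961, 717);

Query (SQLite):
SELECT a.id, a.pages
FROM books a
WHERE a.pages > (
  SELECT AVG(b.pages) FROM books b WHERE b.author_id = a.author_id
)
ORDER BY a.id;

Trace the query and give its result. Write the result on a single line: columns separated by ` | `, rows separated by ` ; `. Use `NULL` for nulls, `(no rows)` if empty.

For each books row a, compute AVG(pages) over rows sharing a.author_id.
Keep row a if a.pages > that per-group AVG.
  author_id=2: AVG(pages) = 637.8
  author_id=3: AVG(pages) = 724.0
  author_id=4: AVG(pages) = 759.0

9 | 850 ; 10 | 854 ; 17 | 819 ; 25 | 717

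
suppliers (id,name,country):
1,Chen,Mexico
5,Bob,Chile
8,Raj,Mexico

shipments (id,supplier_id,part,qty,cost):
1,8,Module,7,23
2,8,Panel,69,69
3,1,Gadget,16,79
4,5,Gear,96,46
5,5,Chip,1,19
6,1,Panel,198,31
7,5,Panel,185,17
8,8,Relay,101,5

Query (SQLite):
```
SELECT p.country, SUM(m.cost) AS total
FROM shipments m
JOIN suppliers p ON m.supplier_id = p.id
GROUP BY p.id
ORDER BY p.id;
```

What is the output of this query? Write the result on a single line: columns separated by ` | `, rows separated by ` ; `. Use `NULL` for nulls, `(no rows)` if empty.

Join each shipments row to its suppliers via supplier_id.
Group joined rows by suppliers.id; compute SUM(m.cost) per group.
  1: ids {3, 6} → SUM(m.cost)=110
  5: ids {4, 5, 7} → SUM(m.cost)=82
  8: ids {1, 2, 8} → SUM(m.cost)=97

Mexico | 110 ; Chile | 82 ; Mexico | 97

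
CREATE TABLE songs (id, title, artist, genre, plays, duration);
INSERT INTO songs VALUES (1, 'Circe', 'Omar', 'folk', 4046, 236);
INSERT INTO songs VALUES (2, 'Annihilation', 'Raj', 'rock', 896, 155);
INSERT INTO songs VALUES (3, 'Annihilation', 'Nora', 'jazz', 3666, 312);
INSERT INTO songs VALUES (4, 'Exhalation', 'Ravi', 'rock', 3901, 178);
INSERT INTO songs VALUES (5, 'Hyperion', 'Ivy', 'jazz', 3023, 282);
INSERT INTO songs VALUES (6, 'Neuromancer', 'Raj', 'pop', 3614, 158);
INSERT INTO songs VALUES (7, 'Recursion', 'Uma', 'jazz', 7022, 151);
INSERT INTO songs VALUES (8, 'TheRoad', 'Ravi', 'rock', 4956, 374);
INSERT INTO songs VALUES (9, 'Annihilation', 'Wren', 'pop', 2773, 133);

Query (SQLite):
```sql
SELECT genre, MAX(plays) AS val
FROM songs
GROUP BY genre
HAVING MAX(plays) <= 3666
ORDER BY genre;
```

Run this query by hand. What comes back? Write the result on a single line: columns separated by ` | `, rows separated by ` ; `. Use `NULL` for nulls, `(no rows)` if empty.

Partition songs by genre; compute MAX(plays) within each group.
HAVING: keep groups where MAX(plays) <= 3666.
  folk: ids {1} → MAX(plays)=4046
  jazz: ids {3, 5, 7} → MAX(plays)=7022
  pop: ids {6, 9} → MAX(plays)=3614
  rock: ids {2, 4, 8} → MAX(plays)=4956

pop | 3614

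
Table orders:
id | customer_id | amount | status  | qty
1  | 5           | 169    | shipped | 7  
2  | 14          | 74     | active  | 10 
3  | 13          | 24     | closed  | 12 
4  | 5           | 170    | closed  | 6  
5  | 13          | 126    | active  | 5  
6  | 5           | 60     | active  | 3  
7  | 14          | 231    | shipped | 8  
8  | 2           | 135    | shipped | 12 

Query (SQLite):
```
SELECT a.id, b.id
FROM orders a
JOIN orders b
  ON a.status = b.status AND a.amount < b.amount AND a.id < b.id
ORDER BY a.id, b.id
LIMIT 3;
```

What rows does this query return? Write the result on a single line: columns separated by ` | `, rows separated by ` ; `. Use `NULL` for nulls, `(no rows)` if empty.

Pairs (a,b) with same status, a.amount < b.amount, a.id < b.id.
status groups: active:{2,5,6} closed:{3,4} shipped:{1,7,8}
Ordered by (a.id, b.id); first 3.

1 | 7 ; 2 | 5 ; 3 | 4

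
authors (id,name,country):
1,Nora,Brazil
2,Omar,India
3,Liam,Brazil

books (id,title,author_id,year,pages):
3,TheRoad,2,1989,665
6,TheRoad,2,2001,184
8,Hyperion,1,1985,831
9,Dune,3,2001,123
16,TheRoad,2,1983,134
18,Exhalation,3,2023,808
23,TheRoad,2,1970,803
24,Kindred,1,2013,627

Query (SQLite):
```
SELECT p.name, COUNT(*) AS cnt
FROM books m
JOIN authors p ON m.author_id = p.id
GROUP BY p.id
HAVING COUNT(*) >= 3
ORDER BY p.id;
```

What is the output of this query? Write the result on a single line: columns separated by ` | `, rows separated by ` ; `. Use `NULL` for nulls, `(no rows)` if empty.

Omar | 4

Join each books row to its authors via author_id.
Group joined rows by authors.id; compute COUNT(*) per group.
HAVING: keep groups with count ≥ 3.
  1: ids {8, 24} → COUNT(*)=2
  2: ids {3, 6, 16, 23} → COUNT(*)=4
  3: ids {9, 18} → COUNT(*)=2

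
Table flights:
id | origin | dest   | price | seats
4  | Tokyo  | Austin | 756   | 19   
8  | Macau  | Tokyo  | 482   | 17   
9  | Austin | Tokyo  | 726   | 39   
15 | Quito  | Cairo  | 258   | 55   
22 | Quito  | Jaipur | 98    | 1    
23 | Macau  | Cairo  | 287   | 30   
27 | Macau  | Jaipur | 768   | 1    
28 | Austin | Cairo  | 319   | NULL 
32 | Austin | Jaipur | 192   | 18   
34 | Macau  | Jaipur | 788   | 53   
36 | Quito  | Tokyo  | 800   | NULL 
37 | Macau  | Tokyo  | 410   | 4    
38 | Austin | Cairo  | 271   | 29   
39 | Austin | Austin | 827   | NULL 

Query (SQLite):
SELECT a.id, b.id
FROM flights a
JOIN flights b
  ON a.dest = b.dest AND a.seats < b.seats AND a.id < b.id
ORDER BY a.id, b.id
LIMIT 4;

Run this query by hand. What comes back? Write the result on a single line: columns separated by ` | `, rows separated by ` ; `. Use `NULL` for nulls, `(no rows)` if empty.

Pairs (a,b) with same dest, a.seats < b.seats, a.id < b.id.
dest groups: Austin:{4,39} Cairo:{15,23,28,38} Jaipur:{22,27,32,34} Tokyo:{8,9,36,37}
Ordered by (a.id, b.id); first 4.

8 | 9 ; 22 | 32 ; 22 | 34 ; 27 | 32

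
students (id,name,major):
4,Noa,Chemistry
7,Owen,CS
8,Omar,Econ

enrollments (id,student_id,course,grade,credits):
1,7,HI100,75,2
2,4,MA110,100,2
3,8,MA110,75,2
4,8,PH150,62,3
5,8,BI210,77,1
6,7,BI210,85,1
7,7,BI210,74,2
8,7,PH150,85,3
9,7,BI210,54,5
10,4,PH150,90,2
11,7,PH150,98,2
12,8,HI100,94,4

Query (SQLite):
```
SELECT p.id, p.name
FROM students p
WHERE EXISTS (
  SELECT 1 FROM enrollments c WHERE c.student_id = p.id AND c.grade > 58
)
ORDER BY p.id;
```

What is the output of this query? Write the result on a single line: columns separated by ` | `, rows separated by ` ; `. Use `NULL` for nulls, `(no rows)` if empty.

4 | Noa ; 7 | Owen ; 8 | Omar

For each students row, check whether any enrollments with matching student_id has grade > 58.
Keep rows where that is true.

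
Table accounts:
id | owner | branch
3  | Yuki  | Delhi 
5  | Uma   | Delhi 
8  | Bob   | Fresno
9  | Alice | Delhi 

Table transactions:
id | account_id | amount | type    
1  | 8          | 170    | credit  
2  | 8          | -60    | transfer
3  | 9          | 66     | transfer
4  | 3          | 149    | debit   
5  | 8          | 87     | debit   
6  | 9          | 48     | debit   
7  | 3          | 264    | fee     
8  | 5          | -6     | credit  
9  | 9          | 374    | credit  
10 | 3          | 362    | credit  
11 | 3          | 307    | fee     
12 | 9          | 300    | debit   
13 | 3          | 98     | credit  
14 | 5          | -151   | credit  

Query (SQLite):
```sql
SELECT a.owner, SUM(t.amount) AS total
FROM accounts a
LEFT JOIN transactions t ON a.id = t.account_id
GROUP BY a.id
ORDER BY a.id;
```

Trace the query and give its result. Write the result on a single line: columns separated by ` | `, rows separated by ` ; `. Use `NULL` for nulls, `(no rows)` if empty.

LEFT JOIN keeps every accounts row; unmatched ones get NULL for transactions columns.
Group by accounts.id and compute SUM(t.amount). SUM over an all-NULL group is NULL.
  3: ids {4, 7, 10, 11, 13} → SUM(t.amount)=1180
  5: ids {8, 14} → SUM(t.amount)=-157
  8: ids {1, 2, 5} → SUM(t.amount)=197
  9: ids {3, 6, 9, 12} → SUM(t.amount)=788

Yuki | 1180 ; Uma | -157 ; Bob | 197 ; Alice | 788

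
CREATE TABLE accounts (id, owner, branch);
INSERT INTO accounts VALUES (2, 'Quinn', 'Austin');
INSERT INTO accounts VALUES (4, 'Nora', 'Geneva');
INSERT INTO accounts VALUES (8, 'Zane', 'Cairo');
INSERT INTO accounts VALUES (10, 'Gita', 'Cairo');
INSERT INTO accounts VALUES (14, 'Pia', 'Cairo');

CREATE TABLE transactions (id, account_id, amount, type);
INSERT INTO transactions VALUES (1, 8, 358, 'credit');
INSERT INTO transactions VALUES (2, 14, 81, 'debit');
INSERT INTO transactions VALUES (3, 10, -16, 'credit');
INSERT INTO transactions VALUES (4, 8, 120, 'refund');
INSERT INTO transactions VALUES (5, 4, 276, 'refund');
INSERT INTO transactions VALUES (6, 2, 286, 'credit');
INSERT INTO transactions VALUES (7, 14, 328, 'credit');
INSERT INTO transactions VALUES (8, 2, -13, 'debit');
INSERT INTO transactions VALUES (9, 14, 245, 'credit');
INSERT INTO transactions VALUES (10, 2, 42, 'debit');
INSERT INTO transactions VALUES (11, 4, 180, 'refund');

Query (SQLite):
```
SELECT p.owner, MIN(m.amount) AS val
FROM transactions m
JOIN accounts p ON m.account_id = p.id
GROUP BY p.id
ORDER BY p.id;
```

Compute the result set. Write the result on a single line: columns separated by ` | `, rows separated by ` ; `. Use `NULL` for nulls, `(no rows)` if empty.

Quinn | -13 ; Nora | 180 ; Zane | 120 ; Gita | -16 ; Pia | 81

Join each transactions row to its accounts via account_id.
Group joined rows by accounts.id; compute MIN(m.amount) per group.
  2: ids {6, 8, 10} → MIN(m.amount)=-13
  4: ids {5, 11} → MIN(m.amount)=180
  8: ids {1, 4} → MIN(m.amount)=120
  10: ids {3} → MIN(m.amount)=-16
  14: ids {2, 7, 9} → MIN(m.amount)=81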